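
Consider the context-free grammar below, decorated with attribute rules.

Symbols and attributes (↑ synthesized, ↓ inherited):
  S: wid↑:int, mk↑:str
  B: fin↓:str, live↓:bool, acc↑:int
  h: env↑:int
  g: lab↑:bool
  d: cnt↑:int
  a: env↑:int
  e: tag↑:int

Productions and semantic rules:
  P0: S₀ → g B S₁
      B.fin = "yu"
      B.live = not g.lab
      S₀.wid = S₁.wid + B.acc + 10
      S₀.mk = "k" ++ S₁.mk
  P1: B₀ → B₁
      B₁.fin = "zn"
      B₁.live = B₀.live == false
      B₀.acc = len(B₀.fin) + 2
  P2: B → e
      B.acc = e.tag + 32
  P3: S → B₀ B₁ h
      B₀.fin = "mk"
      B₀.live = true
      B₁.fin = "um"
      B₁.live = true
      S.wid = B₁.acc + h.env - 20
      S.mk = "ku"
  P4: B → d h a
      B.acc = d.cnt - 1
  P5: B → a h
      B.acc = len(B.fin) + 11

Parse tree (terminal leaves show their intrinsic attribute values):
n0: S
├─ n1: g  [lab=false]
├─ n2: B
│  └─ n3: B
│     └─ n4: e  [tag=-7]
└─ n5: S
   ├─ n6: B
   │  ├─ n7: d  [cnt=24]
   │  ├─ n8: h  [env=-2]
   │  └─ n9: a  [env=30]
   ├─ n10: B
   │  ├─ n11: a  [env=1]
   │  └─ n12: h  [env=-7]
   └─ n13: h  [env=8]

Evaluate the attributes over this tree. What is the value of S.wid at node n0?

1. n1.lab = false  [terminal]
2. n2.fin = "yu"  ["yu"]
3. n2.live = true  [not g.lab]
4. n3.fin = "zn"  ["zn"]
5. n3.live = false  [B₀.live == false]
6. n4.tag = -7  [terminal]
7. n3.acc = 25  [e.tag + 32]
8. n2.acc = 4  [len(B₀.fin) + 2]
9. n6.fin = "mk"  ["mk"]
10. n6.live = true  [true]
11. n7.cnt = 24  [terminal]
12. n8.env = -2  [terminal]
13. n9.env = 30  [terminal]
14. n6.acc = 23  [d.cnt - 1]
15. n10.fin = "um"  ["um"]
16. n10.live = true  [true]
17. n11.env = 1  [terminal]
18. n12.env = -7  [terminal]
19. n10.acc = 13  [len(B.fin) + 11]
20. n13.env = 8  [terminal]
21. n5.wid = 1  [B₁.acc + h.env - 20]
22. n5.mk = "ku"  ["ku"]
23. n0.wid = 15  [S₁.wid + B.acc + 10]
24. n0.mk = "kku"  ["k" ++ S₁.mk]

15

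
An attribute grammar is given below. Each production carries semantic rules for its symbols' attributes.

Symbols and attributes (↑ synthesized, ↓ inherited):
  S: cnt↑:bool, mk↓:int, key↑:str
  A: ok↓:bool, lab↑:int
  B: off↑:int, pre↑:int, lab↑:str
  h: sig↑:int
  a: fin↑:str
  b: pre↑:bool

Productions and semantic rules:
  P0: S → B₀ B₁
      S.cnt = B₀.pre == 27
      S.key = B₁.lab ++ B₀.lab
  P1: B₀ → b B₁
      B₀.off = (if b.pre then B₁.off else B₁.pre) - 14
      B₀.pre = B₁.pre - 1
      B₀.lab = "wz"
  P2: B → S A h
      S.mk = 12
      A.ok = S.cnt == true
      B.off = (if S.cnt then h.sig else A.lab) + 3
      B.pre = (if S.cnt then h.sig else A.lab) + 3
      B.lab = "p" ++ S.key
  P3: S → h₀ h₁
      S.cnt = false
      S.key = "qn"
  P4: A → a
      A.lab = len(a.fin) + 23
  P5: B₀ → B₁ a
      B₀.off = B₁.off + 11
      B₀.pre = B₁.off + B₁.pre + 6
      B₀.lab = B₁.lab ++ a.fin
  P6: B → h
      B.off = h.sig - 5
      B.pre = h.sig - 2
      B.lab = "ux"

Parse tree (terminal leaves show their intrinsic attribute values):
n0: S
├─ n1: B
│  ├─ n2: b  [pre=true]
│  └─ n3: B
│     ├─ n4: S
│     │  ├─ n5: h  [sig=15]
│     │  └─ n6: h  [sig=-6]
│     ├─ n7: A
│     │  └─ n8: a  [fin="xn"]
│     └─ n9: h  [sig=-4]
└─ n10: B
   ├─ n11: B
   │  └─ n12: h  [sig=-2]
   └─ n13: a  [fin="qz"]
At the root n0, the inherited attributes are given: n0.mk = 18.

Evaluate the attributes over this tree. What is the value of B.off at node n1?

14

1. n0.mk = 18  [given at root]
2. n2.pre = true  [terminal]
3. n4.mk = 12  [12]
4. n5.sig = 15  [terminal]
5. n6.sig = -6  [terminal]
6. n4.cnt = false  [false]
7. n4.key = "qn"  ["qn"]
8. n7.ok = false  [S.cnt == true]
9. n8.fin = "xn"  [terminal]
10. n7.lab = 25  [len(a.fin) + 23]
11. n9.sig = -4  [terminal]
12. n3.off = 28  [(if S.cnt then h.sig else A.lab) + 3]
13. n3.pre = 28  [(if S.cnt then h.sig else A.lab) + 3]
14. n3.lab = "pqn"  ["p" ++ S.key]
15. n1.off = 14  [(if b.pre then B₁.off else B₁.pre) - 14]
16. n1.pre = 27  [B₁.pre - 1]
17. n1.lab = "wz"  ["wz"]
18. n12.sig = -2  [terminal]
19. n11.off = -7  [h.sig - 5]
20. n11.pre = -4  [h.sig - 2]
21. n11.lab = "ux"  ["ux"]
22. n13.fin = "qz"  [terminal]
23. n10.off = 4  [B₁.off + 11]
24. n10.pre = -5  [B₁.off + B₁.pre + 6]
25. n10.lab = "uxqz"  [B₁.lab ++ a.fin]
26. n0.cnt = true  [B₀.pre == 27]
27. n0.key = "uxqzwz"  [B₁.lab ++ B₀.lab]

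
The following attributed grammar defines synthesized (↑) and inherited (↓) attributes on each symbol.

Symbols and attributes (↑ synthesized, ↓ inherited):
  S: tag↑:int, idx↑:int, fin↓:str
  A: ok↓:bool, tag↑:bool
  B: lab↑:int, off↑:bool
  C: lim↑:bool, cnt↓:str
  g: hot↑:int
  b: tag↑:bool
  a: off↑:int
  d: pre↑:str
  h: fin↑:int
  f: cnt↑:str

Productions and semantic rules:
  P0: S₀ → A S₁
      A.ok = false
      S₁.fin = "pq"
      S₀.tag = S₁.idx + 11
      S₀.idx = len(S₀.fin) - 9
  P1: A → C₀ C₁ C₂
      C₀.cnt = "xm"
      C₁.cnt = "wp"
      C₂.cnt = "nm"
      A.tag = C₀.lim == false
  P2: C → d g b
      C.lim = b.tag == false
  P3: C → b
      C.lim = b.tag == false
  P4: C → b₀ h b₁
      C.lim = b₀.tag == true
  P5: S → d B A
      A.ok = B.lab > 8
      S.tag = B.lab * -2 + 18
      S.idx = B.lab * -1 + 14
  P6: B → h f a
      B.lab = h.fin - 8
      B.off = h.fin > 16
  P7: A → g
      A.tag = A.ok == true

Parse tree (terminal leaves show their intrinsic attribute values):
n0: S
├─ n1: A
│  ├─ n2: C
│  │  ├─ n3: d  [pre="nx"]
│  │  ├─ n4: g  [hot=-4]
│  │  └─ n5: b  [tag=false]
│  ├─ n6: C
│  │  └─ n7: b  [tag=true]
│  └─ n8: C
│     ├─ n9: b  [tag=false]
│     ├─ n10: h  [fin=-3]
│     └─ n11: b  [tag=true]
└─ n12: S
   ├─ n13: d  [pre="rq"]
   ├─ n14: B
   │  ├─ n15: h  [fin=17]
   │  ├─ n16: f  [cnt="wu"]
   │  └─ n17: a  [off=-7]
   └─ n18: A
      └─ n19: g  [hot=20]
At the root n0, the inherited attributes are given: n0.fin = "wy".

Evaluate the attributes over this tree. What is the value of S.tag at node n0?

1. n0.fin = "wy"  [given at root]
2. n1.ok = false  [false]
3. n2.cnt = "xm"  ["xm"]
4. n3.pre = "nx"  [terminal]
5. n4.hot = -4  [terminal]
6. n5.tag = false  [terminal]
7. n2.lim = true  [b.tag == false]
8. n6.cnt = "wp"  ["wp"]
9. n7.tag = true  [terminal]
10. n6.lim = false  [b.tag == false]
11. n8.cnt = "nm"  ["nm"]
12. n9.tag = false  [terminal]
13. n10.fin = -3  [terminal]
14. n11.tag = true  [terminal]
15. n8.lim = false  [b₀.tag == true]
16. n1.tag = false  [C₀.lim == false]
17. n12.fin = "pq"  ["pq"]
18. n13.pre = "rq"  [terminal]
19. n15.fin = 17  [terminal]
20. n16.cnt = "wu"  [terminal]
21. n17.off = -7  [terminal]
22. n14.lab = 9  [h.fin - 8]
23. n14.off = true  [h.fin > 16]
24. n18.ok = true  [B.lab > 8]
25. n19.hot = 20  [terminal]
26. n18.tag = true  [A.ok == true]
27. n12.tag = 0  [B.lab * -2 + 18]
28. n12.idx = 5  [B.lab * -1 + 14]
29. n0.tag = 16  [S₁.idx + 11]
30. n0.idx = -7  [len(S₀.fin) - 9]

16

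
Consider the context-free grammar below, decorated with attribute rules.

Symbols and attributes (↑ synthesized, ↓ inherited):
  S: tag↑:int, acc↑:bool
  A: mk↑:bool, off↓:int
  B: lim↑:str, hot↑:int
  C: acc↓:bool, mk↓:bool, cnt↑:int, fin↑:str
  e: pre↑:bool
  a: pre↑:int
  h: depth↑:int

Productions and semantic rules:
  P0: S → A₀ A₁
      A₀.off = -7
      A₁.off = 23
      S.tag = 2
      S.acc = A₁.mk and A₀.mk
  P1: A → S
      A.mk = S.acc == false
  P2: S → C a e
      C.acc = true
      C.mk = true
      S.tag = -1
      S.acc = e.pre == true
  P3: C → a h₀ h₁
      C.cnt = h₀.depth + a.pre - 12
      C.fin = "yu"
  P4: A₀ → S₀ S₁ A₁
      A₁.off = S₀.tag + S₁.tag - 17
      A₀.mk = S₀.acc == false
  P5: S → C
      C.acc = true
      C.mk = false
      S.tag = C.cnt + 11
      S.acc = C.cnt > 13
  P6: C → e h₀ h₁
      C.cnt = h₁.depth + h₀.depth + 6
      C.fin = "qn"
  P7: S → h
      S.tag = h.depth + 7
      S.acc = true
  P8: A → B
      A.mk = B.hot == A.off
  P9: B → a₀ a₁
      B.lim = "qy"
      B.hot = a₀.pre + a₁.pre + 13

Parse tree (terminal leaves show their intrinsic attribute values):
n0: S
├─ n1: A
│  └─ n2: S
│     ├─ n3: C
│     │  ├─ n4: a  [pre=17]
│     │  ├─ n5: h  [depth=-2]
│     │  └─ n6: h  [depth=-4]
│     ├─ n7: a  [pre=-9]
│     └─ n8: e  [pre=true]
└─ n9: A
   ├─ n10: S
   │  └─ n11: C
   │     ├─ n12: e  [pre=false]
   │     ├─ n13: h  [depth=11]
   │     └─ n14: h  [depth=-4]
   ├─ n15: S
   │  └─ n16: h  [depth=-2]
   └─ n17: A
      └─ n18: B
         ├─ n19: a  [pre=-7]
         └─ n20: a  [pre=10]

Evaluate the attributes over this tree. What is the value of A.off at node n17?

1. n1.off = -7  [-7]
2. n3.acc = true  [true]
3. n3.mk = true  [true]
4. n4.pre = 17  [terminal]
5. n5.depth = -2  [terminal]
6. n6.depth = -4  [terminal]
7. n3.cnt = 3  [h₀.depth + a.pre - 12]
8. n3.fin = "yu"  ["yu"]
9. n7.pre = -9  [terminal]
10. n8.pre = true  [terminal]
11. n2.tag = -1  [-1]
12. n2.acc = true  [e.pre == true]
13. n1.mk = false  [S.acc == false]
14. n9.off = 23  [23]
15. n11.acc = true  [true]
16. n11.mk = false  [false]
17. n12.pre = false  [terminal]
18. n13.depth = 11  [terminal]
19. n14.depth = -4  [terminal]
20. n11.cnt = 13  [h₁.depth + h₀.depth + 6]
21. n11.fin = "qn"  ["qn"]
22. n10.tag = 24  [C.cnt + 11]
23. n10.acc = false  [C.cnt > 13]
24. n16.depth = -2  [terminal]
25. n15.tag = 5  [h.depth + 7]
26. n15.acc = true  [true]
27. n17.off = 12  [S₀.tag + S₁.tag - 17]
28. n19.pre = -7  [terminal]
29. n20.pre = 10  [terminal]
30. n18.lim = "qy"  ["qy"]
31. n18.hot = 16  [a₀.pre + a₁.pre + 13]
32. n17.mk = false  [B.hot == A.off]
33. n9.mk = true  [S₀.acc == false]
34. n0.tag = 2  [2]
35. n0.acc = false  [A₁.mk and A₀.mk]

12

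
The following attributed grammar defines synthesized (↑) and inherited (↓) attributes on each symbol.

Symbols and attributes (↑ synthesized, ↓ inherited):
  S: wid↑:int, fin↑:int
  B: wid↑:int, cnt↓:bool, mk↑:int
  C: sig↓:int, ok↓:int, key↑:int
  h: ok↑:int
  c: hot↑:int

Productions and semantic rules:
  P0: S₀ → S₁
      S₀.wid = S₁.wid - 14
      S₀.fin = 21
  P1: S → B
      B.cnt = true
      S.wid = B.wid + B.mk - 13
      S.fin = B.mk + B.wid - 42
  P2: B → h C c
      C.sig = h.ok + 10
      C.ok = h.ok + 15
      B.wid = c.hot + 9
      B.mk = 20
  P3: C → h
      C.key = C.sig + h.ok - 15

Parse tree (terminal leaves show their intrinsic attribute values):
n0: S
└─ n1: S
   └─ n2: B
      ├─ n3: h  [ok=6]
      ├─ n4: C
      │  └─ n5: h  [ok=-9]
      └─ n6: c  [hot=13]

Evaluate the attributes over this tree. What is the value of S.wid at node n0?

1. n2.cnt = true  [true]
2. n3.ok = 6  [terminal]
3. n4.sig = 16  [h.ok + 10]
4. n4.ok = 21  [h.ok + 15]
5. n5.ok = -9  [terminal]
6. n4.key = -8  [C.sig + h.ok - 15]
7. n6.hot = 13  [terminal]
8. n2.wid = 22  [c.hot + 9]
9. n2.mk = 20  [20]
10. n1.wid = 29  [B.wid + B.mk - 13]
11. n1.fin = 0  [B.mk + B.wid - 42]
12. n0.wid = 15  [S₁.wid - 14]
13. n0.fin = 21  [21]

15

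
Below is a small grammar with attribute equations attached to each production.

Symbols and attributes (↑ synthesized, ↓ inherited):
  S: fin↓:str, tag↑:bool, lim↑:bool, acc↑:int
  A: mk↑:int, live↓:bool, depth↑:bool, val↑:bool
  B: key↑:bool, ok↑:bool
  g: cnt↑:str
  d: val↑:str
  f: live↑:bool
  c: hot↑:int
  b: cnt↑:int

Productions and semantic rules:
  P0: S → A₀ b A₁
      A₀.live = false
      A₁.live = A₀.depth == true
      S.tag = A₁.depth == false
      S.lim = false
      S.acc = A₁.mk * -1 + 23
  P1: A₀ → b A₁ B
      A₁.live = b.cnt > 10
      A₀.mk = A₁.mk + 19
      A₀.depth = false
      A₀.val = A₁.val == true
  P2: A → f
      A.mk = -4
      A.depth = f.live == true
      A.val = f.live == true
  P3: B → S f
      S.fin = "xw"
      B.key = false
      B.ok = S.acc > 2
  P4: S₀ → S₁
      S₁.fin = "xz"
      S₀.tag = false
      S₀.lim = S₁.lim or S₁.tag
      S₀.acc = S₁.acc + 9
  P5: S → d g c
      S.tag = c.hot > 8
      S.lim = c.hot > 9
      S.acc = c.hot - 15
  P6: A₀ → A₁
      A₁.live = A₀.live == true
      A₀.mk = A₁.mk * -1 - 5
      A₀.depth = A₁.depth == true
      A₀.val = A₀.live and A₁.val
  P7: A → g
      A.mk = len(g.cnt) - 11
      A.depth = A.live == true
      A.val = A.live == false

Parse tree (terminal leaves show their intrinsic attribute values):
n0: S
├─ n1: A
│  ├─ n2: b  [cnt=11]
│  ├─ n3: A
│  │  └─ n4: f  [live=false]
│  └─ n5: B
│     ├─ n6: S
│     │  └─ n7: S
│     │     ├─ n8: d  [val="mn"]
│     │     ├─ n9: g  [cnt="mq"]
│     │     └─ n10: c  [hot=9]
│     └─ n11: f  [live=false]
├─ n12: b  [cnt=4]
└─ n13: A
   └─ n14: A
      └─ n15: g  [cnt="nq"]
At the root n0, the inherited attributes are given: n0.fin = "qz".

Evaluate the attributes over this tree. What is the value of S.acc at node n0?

1. n0.fin = "qz"  [given at root]
2. n1.live = false  [false]
3. n2.cnt = 11  [terminal]
4. n3.live = true  [b.cnt > 10]
5. n4.live = false  [terminal]
6. n3.mk = -4  [-4]
7. n3.depth = false  [f.live == true]
8. n3.val = false  [f.live == true]
9. n6.fin = "xw"  ["xw"]
10. n7.fin = "xz"  ["xz"]
11. n8.val = "mn"  [terminal]
12. n9.cnt = "mq"  [terminal]
13. n10.hot = 9  [terminal]
14. n7.tag = true  [c.hot > 8]
15. n7.lim = false  [c.hot > 9]
16. n7.acc = -6  [c.hot - 15]
17. n6.tag = false  [false]
18. n6.lim = true  [S₁.lim or S₁.tag]
19. n6.acc = 3  [S₁.acc + 9]
20. n11.live = false  [terminal]
21. n5.key = false  [false]
22. n5.ok = true  [S.acc > 2]
23. n1.mk = 15  [A₁.mk + 19]
24. n1.depth = false  [false]
25. n1.val = false  [A₁.val == true]
26. n12.cnt = 4  [terminal]
27. n13.live = false  [A₀.depth == true]
28. n14.live = false  [A₀.live == true]
29. n15.cnt = "nq"  [terminal]
30. n14.mk = -9  [len(g.cnt) - 11]
31. n14.depth = false  [A.live == true]
32. n14.val = true  [A.live == false]
33. n13.mk = 4  [A₁.mk * -1 - 5]
34. n13.depth = false  [A₁.depth == true]
35. n13.val = false  [A₀.live and A₁.val]
36. n0.tag = true  [A₁.depth == false]
37. n0.lim = false  [false]
38. n0.acc = 19  [A₁.mk * -1 + 23]

19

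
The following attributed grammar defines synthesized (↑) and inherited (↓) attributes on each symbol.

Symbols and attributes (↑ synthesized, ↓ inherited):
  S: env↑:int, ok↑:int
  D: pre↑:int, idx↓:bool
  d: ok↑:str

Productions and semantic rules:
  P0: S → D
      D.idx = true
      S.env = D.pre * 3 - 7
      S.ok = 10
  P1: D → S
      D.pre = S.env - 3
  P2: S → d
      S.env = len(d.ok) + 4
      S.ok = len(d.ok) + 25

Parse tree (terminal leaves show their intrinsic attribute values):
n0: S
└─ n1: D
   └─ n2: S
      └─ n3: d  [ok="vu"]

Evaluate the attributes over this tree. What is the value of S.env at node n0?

1. n1.idx = true  [true]
2. n3.ok = "vu"  [terminal]
3. n2.env = 6  [len(d.ok) + 4]
4. n2.ok = 27  [len(d.ok) + 25]
5. n1.pre = 3  [S.env - 3]
6. n0.env = 2  [D.pre * 3 - 7]
7. n0.ok = 10  [10]

2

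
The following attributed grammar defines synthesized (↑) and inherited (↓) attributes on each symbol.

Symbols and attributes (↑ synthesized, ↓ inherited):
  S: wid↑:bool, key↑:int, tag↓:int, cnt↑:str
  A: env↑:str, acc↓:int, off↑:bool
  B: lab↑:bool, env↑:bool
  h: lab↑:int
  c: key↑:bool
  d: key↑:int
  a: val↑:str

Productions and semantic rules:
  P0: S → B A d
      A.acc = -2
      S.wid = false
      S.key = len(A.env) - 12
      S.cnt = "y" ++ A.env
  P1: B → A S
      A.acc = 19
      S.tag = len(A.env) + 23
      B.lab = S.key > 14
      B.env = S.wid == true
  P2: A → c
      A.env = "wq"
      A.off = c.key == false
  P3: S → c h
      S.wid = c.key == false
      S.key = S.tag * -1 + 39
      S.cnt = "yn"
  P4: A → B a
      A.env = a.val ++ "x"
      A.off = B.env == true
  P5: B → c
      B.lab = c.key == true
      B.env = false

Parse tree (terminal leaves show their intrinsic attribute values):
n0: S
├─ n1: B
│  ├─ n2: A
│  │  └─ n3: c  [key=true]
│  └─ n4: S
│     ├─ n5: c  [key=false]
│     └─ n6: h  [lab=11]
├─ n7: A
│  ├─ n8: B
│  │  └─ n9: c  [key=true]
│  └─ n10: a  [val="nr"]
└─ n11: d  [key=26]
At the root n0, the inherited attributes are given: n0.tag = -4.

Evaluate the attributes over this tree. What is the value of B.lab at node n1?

1. n0.tag = -4  [given at root]
2. n2.acc = 19  [19]
3. n3.key = true  [terminal]
4. n2.env = "wq"  ["wq"]
5. n2.off = false  [c.key == false]
6. n4.tag = 25  [len(A.env) + 23]
7. n5.key = false  [terminal]
8. n6.lab = 11  [terminal]
9. n4.wid = true  [c.key == false]
10. n4.key = 14  [S.tag * -1 + 39]
11. n4.cnt = "yn"  ["yn"]
12. n1.lab = false  [S.key > 14]
13. n1.env = true  [S.wid == true]
14. n7.acc = -2  [-2]
15. n9.key = true  [terminal]
16. n8.lab = true  [c.key == true]
17. n8.env = false  [false]
18. n10.val = "nr"  [terminal]
19. n7.env = "nrx"  [a.val ++ "x"]
20. n7.off = false  [B.env == true]
21. n11.key = 26  [terminal]
22. n0.wid = false  [false]
23. n0.key = -9  [len(A.env) - 12]
24. n0.cnt = "ynrx"  ["y" ++ A.env]

false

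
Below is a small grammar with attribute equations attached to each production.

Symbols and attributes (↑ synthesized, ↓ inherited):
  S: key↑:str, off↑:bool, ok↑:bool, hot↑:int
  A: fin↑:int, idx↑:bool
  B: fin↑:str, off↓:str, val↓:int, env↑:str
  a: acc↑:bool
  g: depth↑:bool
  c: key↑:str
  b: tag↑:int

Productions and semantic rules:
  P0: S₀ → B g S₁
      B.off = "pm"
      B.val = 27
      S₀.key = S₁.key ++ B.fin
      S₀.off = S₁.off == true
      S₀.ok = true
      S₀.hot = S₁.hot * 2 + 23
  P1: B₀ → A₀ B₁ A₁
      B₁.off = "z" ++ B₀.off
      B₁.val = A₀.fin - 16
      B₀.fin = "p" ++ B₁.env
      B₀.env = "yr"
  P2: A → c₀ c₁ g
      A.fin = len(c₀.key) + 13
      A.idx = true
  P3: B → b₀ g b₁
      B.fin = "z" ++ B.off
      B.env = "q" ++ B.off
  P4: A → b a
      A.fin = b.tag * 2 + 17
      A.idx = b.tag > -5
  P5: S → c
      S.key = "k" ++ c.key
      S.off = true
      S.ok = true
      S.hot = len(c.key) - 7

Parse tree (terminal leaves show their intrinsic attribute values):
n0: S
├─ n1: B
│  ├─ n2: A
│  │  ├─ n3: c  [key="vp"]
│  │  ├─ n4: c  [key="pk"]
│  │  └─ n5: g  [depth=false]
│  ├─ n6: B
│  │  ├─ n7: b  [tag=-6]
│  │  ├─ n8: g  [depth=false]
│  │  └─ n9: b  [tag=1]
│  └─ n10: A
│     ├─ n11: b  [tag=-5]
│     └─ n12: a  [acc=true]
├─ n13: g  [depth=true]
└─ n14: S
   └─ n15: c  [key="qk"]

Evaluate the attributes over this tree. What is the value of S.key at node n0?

"kqkpqzpm"

1. n1.off = "pm"  ["pm"]
2. n1.val = 27  [27]
3. n3.key = "vp"  [terminal]
4. n4.key = "pk"  [terminal]
5. n5.depth = false  [terminal]
6. n2.fin = 15  [len(c₀.key) + 13]
7. n2.idx = true  [true]
8. n6.off = "zpm"  ["z" ++ B₀.off]
9. n6.val = -1  [A₀.fin - 16]
10. n7.tag = -6  [terminal]
11. n8.depth = false  [terminal]
12. n9.tag = 1  [terminal]
13. n6.fin = "zzpm"  ["z" ++ B.off]
14. n6.env = "qzpm"  ["q" ++ B.off]
15. n11.tag = -5  [terminal]
16. n12.acc = true  [terminal]
17. n10.fin = 7  [b.tag * 2 + 17]
18. n10.idx = false  [b.tag > -5]
19. n1.fin = "pqzpm"  ["p" ++ B₁.env]
20. n1.env = "yr"  ["yr"]
21. n13.depth = true  [terminal]
22. n15.key = "qk"  [terminal]
23. n14.key = "kqk"  ["k" ++ c.key]
24. n14.off = true  [true]
25. n14.ok = true  [true]
26. n14.hot = -5  [len(c.key) - 7]
27. n0.key = "kqkpqzpm"  [S₁.key ++ B.fin]
28. n0.off = true  [S₁.off == true]
29. n0.ok = true  [true]
30. n0.hot = 13  [S₁.hot * 2 + 23]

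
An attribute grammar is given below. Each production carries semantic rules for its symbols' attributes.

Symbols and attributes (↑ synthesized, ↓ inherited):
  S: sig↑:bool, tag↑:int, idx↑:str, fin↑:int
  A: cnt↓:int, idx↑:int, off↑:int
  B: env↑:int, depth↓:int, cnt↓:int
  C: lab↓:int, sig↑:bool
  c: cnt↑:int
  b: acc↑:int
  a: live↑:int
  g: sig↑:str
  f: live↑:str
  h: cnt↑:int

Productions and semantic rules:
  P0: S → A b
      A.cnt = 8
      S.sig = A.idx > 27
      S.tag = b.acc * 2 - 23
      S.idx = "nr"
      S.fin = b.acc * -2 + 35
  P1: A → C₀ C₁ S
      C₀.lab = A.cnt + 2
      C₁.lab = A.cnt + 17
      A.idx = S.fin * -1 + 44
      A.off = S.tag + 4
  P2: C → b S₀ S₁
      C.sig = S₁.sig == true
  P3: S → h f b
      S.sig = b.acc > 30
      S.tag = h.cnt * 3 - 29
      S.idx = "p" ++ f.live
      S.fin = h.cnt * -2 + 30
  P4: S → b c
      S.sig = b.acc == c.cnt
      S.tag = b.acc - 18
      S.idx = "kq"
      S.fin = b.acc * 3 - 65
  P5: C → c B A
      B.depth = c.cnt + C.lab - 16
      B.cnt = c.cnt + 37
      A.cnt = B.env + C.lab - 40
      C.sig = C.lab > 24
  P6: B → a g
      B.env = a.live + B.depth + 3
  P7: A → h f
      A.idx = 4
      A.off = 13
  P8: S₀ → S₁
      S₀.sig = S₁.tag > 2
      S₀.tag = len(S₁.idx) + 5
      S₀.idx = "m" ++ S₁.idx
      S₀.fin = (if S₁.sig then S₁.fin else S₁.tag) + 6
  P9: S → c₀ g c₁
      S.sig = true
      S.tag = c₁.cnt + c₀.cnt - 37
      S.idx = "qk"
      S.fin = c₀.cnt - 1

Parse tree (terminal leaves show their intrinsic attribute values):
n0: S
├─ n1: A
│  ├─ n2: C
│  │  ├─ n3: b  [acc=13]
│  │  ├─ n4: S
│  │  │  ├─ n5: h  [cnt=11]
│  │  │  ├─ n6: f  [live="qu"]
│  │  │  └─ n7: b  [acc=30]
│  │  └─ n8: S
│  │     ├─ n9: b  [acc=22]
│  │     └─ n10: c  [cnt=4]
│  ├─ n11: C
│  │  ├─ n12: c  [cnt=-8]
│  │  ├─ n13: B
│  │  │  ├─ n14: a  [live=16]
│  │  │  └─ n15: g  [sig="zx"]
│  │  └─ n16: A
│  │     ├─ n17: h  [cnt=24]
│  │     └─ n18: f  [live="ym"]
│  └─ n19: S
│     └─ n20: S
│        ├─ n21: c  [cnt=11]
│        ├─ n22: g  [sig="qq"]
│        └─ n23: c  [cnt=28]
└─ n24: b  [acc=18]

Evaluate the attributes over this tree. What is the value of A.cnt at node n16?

5

1. n1.cnt = 8  [8]
2. n2.lab = 10  [A.cnt + 2]
3. n3.acc = 13  [terminal]
4. n5.cnt = 11  [terminal]
5. n6.live = "qu"  [terminal]
6. n7.acc = 30  [terminal]
7. n4.sig = false  [b.acc > 30]
8. n4.tag = 4  [h.cnt * 3 - 29]
9. n4.idx = "pqu"  ["p" ++ f.live]
10. n4.fin = 8  [h.cnt * -2 + 30]
11. n9.acc = 22  [terminal]
12. n10.cnt = 4  [terminal]
13. n8.sig = false  [b.acc == c.cnt]
14. n8.tag = 4  [b.acc - 18]
15. n8.idx = "kq"  ["kq"]
16. n8.fin = 1  [b.acc * 3 - 65]
17. n2.sig = false  [S₁.sig == true]
18. n11.lab = 25  [A.cnt + 17]
19. n12.cnt = -8  [terminal]
20. n13.depth = 1  [c.cnt + C.lab - 16]
21. n13.cnt = 29  [c.cnt + 37]
22. n14.live = 16  [terminal]
23. n15.sig = "zx"  [terminal]
24. n13.env = 20  [a.live + B.depth + 3]
25. n16.cnt = 5  [B.env + C.lab - 40]
26. n17.cnt = 24  [terminal]
27. n18.live = "ym"  [terminal]
28. n16.idx = 4  [4]
29. n16.off = 13  [13]
30. n11.sig = true  [C.lab > 24]
31. n21.cnt = 11  [terminal]
32. n22.sig = "qq"  [terminal]
33. n23.cnt = 28  [terminal]
34. n20.sig = true  [true]
35. n20.tag = 2  [c₁.cnt + c₀.cnt - 37]
36. n20.idx = "qk"  ["qk"]
37. n20.fin = 10  [c₀.cnt - 1]
38. n19.sig = false  [S₁.tag > 2]
39. n19.tag = 7  [len(S₁.idx) + 5]
40. n19.idx = "mqk"  ["m" ++ S₁.idx]
41. n19.fin = 16  [(if S₁.sig then S₁.fin else S₁.tag) + 6]
42. n1.idx = 28  [S.fin * -1 + 44]
43. n1.off = 11  [S.tag + 4]
44. n24.acc = 18  [terminal]
45. n0.sig = true  [A.idx > 27]
46. n0.tag = 13  [b.acc * 2 - 23]
47. n0.idx = "nr"  ["nr"]
48. n0.fin = -1  [b.acc * -2 + 35]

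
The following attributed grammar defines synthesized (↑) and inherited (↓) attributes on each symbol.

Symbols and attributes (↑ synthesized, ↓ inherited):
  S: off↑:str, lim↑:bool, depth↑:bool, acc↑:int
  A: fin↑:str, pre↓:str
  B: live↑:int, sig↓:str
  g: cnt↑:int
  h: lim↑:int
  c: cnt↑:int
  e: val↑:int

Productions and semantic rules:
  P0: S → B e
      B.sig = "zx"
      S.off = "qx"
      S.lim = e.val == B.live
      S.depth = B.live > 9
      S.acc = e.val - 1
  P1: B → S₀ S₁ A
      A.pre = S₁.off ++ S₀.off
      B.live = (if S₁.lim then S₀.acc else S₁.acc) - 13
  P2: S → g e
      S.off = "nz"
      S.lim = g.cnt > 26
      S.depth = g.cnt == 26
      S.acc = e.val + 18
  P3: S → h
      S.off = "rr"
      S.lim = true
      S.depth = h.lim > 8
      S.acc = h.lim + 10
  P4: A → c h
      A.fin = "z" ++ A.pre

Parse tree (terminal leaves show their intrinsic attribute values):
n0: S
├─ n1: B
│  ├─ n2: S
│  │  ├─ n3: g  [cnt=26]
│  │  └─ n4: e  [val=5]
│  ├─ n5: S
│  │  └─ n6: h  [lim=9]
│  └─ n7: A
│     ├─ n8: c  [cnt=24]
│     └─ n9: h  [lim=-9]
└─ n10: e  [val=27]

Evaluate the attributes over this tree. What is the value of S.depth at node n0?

1. n1.sig = "zx"  ["zx"]
2. n3.cnt = 26  [terminal]
3. n4.val = 5  [terminal]
4. n2.off = "nz"  ["nz"]
5. n2.lim = false  [g.cnt > 26]
6. n2.depth = true  [g.cnt == 26]
7. n2.acc = 23  [e.val + 18]
8. n6.lim = 9  [terminal]
9. n5.off = "rr"  ["rr"]
10. n5.lim = true  [true]
11. n5.depth = true  [h.lim > 8]
12. n5.acc = 19  [h.lim + 10]
13. n7.pre = "rrnz"  [S₁.off ++ S₀.off]
14. n8.cnt = 24  [terminal]
15. n9.lim = -9  [terminal]
16. n7.fin = "zrrnz"  ["z" ++ A.pre]
17. n1.live = 10  [(if S₁.lim then S₀.acc else S₁.acc) - 13]
18. n10.val = 27  [terminal]
19. n0.off = "qx"  ["qx"]
20. n0.lim = false  [e.val == B.live]
21. n0.depth = true  [B.live > 9]
22. n0.acc = 26  [e.val - 1]

true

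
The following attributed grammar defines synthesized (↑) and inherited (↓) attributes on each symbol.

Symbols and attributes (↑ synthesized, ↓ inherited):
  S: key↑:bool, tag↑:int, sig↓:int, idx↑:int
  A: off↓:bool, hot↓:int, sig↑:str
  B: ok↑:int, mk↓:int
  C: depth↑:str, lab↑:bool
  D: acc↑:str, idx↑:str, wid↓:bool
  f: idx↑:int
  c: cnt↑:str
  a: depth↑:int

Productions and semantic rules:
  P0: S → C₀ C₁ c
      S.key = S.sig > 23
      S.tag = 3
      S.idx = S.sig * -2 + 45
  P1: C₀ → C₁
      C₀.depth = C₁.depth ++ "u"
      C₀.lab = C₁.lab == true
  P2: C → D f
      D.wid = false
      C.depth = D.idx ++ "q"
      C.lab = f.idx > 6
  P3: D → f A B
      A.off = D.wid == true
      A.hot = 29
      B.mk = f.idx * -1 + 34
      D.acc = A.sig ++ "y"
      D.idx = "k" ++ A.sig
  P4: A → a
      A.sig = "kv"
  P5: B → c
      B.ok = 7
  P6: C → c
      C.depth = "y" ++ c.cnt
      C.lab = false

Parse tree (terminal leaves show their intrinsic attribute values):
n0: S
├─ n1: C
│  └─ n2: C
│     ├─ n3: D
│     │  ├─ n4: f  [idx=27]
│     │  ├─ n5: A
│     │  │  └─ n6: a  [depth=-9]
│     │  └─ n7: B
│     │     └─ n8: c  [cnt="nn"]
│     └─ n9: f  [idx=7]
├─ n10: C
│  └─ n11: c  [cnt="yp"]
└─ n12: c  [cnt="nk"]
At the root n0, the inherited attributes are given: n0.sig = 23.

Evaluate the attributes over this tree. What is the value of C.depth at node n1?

1. n0.sig = 23  [given at root]
2. n3.wid = false  [false]
3. n4.idx = 27  [terminal]
4. n5.off = false  [D.wid == true]
5. n5.hot = 29  [29]
6. n6.depth = -9  [terminal]
7. n5.sig = "kv"  ["kv"]
8. n7.mk = 7  [f.idx * -1 + 34]
9. n8.cnt = "nn"  [terminal]
10. n7.ok = 7  [7]
11. n3.acc = "kvy"  [A.sig ++ "y"]
12. n3.idx = "kkv"  ["k" ++ A.sig]
13. n9.idx = 7  [terminal]
14. n2.depth = "kkvq"  [D.idx ++ "q"]
15. n2.lab = true  [f.idx > 6]
16. n1.depth = "kkvqu"  [C₁.depth ++ "u"]
17. n1.lab = true  [C₁.lab == true]
18. n11.cnt = "yp"  [terminal]
19. n10.depth = "yyp"  ["y" ++ c.cnt]
20. n10.lab = false  [false]
21. n12.cnt = "nk"  [terminal]
22. n0.key = false  [S.sig > 23]
23. n0.tag = 3  [3]
24. n0.idx = -1  [S.sig * -2 + 45]

"kkvqu"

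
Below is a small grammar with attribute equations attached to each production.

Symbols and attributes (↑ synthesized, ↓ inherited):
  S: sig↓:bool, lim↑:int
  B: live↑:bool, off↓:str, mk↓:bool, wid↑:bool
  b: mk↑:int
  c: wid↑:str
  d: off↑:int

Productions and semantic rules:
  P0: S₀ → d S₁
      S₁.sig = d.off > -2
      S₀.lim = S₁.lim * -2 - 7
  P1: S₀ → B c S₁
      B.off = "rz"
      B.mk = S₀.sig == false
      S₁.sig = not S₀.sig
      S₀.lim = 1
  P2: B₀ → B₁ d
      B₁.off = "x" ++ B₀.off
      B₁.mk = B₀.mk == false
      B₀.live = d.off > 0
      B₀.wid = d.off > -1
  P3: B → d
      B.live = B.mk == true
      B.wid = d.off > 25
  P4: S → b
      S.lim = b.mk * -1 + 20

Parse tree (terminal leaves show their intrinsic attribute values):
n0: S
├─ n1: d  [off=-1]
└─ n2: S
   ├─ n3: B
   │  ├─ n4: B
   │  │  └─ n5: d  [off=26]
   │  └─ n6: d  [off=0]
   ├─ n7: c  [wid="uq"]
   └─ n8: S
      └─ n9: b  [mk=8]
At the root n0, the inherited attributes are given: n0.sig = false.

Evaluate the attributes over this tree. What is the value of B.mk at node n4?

true

1. n0.sig = false  [given at root]
2. n1.off = -1  [terminal]
3. n2.sig = true  [d.off > -2]
4. n3.off = "rz"  ["rz"]
5. n3.mk = false  [S₀.sig == false]
6. n4.off = "xrz"  ["x" ++ B₀.off]
7. n4.mk = true  [B₀.mk == false]
8. n5.off = 26  [terminal]
9. n4.live = true  [B.mk == true]
10. n4.wid = true  [d.off > 25]
11. n6.off = 0  [terminal]
12. n3.live = false  [d.off > 0]
13. n3.wid = true  [d.off > -1]
14. n7.wid = "uq"  [terminal]
15. n8.sig = false  [not S₀.sig]
16. n9.mk = 8  [terminal]
17. n8.lim = 12  [b.mk * -1 + 20]
18. n2.lim = 1  [1]
19. n0.lim = -9  [S₁.lim * -2 - 7]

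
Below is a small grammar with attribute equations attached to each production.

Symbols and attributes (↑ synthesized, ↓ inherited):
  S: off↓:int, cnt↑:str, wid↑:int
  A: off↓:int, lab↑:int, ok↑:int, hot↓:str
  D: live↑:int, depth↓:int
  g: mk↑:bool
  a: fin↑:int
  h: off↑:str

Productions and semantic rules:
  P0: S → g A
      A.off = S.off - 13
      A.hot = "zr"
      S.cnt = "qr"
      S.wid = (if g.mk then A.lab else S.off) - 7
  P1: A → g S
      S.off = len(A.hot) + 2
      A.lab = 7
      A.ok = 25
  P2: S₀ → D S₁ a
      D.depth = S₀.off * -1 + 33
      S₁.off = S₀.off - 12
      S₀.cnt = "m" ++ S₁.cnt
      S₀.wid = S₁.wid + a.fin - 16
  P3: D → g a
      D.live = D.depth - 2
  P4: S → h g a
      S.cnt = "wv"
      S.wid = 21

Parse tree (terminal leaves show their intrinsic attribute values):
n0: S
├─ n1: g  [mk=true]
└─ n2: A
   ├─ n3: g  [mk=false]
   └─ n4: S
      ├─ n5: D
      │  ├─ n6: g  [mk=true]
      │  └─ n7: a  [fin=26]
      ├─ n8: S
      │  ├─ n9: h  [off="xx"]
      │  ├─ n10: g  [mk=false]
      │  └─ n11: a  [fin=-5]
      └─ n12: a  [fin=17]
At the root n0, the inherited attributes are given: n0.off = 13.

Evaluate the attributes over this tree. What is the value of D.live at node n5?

1. n0.off = 13  [given at root]
2. n1.mk = true  [terminal]
3. n2.off = 0  [S.off - 13]
4. n2.hot = "zr"  ["zr"]
5. n3.mk = false  [terminal]
6. n4.off = 4  [len(A.hot) + 2]
7. n5.depth = 29  [S₀.off * -1 + 33]
8. n6.mk = true  [terminal]
9. n7.fin = 26  [terminal]
10. n5.live = 27  [D.depth - 2]
11. n8.off = -8  [S₀.off - 12]
12. n9.off = "xx"  [terminal]
13. n10.mk = false  [terminal]
14. n11.fin = -5  [terminal]
15. n8.cnt = "wv"  ["wv"]
16. n8.wid = 21  [21]
17. n12.fin = 17  [terminal]
18. n4.cnt = "mwv"  ["m" ++ S₁.cnt]
19. n4.wid = 22  [S₁.wid + a.fin - 16]
20. n2.lab = 7  [7]
21. n2.ok = 25  [25]
22. n0.cnt = "qr"  ["qr"]
23. n0.wid = 0  [(if g.mk then A.lab else S.off) - 7]

27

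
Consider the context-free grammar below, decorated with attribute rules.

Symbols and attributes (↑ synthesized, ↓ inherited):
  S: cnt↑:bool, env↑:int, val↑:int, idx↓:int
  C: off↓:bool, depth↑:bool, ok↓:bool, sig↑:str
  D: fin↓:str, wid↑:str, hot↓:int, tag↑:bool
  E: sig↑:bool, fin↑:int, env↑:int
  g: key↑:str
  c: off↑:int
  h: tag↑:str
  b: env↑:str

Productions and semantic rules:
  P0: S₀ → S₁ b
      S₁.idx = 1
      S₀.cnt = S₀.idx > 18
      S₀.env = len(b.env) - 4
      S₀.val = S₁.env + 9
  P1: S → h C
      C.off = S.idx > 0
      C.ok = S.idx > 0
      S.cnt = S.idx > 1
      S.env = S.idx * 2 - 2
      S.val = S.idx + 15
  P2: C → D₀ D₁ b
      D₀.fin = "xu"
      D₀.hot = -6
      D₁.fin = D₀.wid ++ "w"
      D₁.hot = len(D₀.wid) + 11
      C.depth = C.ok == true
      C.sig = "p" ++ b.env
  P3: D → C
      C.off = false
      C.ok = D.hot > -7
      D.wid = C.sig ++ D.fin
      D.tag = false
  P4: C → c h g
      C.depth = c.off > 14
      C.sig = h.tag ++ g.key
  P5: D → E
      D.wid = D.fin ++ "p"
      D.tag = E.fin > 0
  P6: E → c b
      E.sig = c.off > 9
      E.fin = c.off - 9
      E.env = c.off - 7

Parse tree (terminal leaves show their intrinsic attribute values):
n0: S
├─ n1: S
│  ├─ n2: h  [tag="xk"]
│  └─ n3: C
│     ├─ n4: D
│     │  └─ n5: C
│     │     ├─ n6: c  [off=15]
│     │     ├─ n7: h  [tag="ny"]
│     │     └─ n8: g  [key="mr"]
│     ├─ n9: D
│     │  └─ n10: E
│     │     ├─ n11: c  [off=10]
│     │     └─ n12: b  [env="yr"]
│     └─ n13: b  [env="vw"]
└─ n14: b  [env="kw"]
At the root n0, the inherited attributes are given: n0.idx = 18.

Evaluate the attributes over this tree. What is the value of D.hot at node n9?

17

1. n0.idx = 18  [given at root]
2. n1.idx = 1  [1]
3. n2.tag = "xk"  [terminal]
4. n3.off = true  [S.idx > 0]
5. n3.ok = true  [S.idx > 0]
6. n4.fin = "xu"  ["xu"]
7. n4.hot = -6  [-6]
8. n5.off = false  [false]
9. n5.ok = true  [D.hot > -7]
10. n6.off = 15  [terminal]
11. n7.tag = "ny"  [terminal]
12. n8.key = "mr"  [terminal]
13. n5.depth = true  [c.off > 14]
14. n5.sig = "nymr"  [h.tag ++ g.key]
15. n4.wid = "nymrxu"  [C.sig ++ D.fin]
16. n4.tag = false  [false]
17. n9.fin = "nymrxuw"  [D₀.wid ++ "w"]
18. n9.hot = 17  [len(D₀.wid) + 11]
19. n11.off = 10  [terminal]
20. n12.env = "yr"  [terminal]
21. n10.sig = true  [c.off > 9]
22. n10.fin = 1  [c.off - 9]
23. n10.env = 3  [c.off - 7]
24. n9.wid = "nymrxuwp"  [D.fin ++ "p"]
25. n9.tag = true  [E.fin > 0]
26. n13.env = "vw"  [terminal]
27. n3.depth = true  [C.ok == true]
28. n3.sig = "pvw"  ["p" ++ b.env]
29. n1.cnt = false  [S.idx > 1]
30. n1.env = 0  [S.idx * 2 - 2]
31. n1.val = 16  [S.idx + 15]
32. n14.env = "kw"  [terminal]
33. n0.cnt = false  [S₀.idx > 18]
34. n0.env = -2  [len(b.env) - 4]
35. n0.val = 9  [S₁.env + 9]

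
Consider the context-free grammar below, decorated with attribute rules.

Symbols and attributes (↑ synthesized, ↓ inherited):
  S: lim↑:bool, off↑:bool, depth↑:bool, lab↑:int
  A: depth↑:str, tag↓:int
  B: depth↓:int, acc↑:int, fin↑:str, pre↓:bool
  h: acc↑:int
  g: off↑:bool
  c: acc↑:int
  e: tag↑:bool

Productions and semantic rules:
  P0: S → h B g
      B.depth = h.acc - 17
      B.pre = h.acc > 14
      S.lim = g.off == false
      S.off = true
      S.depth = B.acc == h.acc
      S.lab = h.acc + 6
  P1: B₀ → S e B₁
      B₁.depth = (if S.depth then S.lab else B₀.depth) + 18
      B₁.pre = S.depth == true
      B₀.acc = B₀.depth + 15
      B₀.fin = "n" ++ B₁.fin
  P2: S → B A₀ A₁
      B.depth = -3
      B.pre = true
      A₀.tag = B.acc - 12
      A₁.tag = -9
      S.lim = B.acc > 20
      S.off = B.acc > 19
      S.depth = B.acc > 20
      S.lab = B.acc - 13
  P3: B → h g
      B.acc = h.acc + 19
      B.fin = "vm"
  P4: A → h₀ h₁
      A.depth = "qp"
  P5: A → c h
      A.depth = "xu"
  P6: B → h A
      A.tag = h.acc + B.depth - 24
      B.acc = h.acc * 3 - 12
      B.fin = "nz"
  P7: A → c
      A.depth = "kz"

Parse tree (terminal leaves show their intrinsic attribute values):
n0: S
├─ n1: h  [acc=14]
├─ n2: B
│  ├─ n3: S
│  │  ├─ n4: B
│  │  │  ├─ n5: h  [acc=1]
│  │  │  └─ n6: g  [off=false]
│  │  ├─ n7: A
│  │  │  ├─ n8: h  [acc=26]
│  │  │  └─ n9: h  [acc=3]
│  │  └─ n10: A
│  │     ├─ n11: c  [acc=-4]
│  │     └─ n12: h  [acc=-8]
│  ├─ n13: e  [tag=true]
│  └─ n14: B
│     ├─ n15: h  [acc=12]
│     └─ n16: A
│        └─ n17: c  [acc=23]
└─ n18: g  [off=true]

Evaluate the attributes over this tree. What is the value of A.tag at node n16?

3

1. n1.acc = 14  [terminal]
2. n2.depth = -3  [h.acc - 17]
3. n2.pre = false  [h.acc > 14]
4. n4.depth = -3  [-3]
5. n4.pre = true  [true]
6. n5.acc = 1  [terminal]
7. n6.off = false  [terminal]
8. n4.acc = 20  [h.acc + 19]
9. n4.fin = "vm"  ["vm"]
10. n7.tag = 8  [B.acc - 12]
11. n8.acc = 26  [terminal]
12. n9.acc = 3  [terminal]
13. n7.depth = "qp"  ["qp"]
14. n10.tag = -9  [-9]
15. n11.acc = -4  [terminal]
16. n12.acc = -8  [terminal]
17. n10.depth = "xu"  ["xu"]
18. n3.lim = false  [B.acc > 20]
19. n3.off = true  [B.acc > 19]
20. n3.depth = false  [B.acc > 20]
21. n3.lab = 7  [B.acc - 13]
22. n13.tag = true  [terminal]
23. n14.depth = 15  [(if S.depth then S.lab else B₀.depth) + 18]
24. n14.pre = false  [S.depth == true]
25. n15.acc = 12  [terminal]
26. n16.tag = 3  [h.acc + B.depth - 24]
27. n17.acc = 23  [terminal]
28. n16.depth = "kz"  ["kz"]
29. n14.acc = 24  [h.acc * 3 - 12]
30. n14.fin = "nz"  ["nz"]
31. n2.acc = 12  [B₀.depth + 15]
32. n2.fin = "nnz"  ["n" ++ B₁.fin]
33. n18.off = true  [terminal]
34. n0.lim = false  [g.off == false]
35. n0.off = true  [true]
36. n0.depth = false  [B.acc == h.acc]
37. n0.lab = 20  [h.acc + 6]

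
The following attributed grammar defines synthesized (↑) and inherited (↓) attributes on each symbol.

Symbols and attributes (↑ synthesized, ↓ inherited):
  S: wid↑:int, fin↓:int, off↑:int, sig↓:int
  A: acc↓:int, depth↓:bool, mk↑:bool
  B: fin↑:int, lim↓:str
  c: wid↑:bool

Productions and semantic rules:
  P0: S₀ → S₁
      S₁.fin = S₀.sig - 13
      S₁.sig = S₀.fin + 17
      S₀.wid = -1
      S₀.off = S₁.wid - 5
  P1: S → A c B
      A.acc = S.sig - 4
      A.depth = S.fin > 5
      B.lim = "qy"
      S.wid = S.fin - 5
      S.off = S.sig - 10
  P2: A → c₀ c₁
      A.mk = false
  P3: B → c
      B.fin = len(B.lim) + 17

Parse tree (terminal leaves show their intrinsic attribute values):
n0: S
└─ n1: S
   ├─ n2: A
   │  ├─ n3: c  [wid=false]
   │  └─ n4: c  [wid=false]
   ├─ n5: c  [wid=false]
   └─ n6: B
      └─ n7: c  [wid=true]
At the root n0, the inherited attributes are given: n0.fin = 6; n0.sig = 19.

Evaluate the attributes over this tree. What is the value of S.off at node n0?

-4

1. n0.fin = 6  [given at root]
2. n0.sig = 19  [given at root]
3. n1.fin = 6  [S₀.sig - 13]
4. n1.sig = 23  [S₀.fin + 17]
5. n2.acc = 19  [S.sig - 4]
6. n2.depth = true  [S.fin > 5]
7. n3.wid = false  [terminal]
8. n4.wid = false  [terminal]
9. n2.mk = false  [false]
10. n5.wid = false  [terminal]
11. n6.lim = "qy"  ["qy"]
12. n7.wid = true  [terminal]
13. n6.fin = 19  [len(B.lim) + 17]
14. n1.wid = 1  [S.fin - 5]
15. n1.off = 13  [S.sig - 10]
16. n0.wid = -1  [-1]
17. n0.off = -4  [S₁.wid - 5]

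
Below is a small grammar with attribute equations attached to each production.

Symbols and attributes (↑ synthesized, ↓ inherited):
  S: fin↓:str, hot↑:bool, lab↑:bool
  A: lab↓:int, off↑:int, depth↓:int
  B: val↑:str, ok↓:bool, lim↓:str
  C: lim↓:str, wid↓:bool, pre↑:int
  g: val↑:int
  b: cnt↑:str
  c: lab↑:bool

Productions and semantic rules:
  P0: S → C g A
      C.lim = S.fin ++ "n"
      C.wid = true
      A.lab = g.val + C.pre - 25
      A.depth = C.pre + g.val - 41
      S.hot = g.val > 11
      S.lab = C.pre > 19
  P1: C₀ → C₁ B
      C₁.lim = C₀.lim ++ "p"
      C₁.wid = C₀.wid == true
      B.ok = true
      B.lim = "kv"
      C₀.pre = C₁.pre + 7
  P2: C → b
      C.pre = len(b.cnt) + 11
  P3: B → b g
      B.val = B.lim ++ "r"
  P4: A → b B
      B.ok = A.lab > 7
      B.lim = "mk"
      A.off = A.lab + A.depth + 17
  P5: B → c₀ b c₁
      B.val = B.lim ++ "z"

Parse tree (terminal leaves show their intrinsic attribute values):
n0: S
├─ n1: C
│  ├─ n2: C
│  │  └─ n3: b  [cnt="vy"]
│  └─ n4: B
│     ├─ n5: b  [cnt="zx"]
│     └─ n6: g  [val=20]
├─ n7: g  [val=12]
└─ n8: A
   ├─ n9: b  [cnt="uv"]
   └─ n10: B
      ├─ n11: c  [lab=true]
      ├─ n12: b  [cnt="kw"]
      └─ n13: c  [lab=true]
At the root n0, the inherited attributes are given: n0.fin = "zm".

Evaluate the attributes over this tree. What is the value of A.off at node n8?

1. n0.fin = "zm"  [given at root]
2. n1.lim = "zmn"  [S.fin ++ "n"]
3. n1.wid = true  [true]
4. n2.lim = "zmnp"  [C₀.lim ++ "p"]
5. n2.wid = true  [C₀.wid == true]
6. n3.cnt = "vy"  [terminal]
7. n2.pre = 13  [len(b.cnt) + 11]
8. n4.ok = true  [true]
9. n4.lim = "kv"  ["kv"]
10. n5.cnt = "zx"  [terminal]
11. n6.val = 20  [terminal]
12. n4.val = "kvr"  [B.lim ++ "r"]
13. n1.pre = 20  [C₁.pre + 7]
14. n7.val = 12  [terminal]
15. n8.lab = 7  [g.val + C.pre - 25]
16. n8.depth = -9  [C.pre + g.val - 41]
17. n9.cnt = "uv"  [terminal]
18. n10.ok = false  [A.lab > 7]
19. n10.lim = "mk"  ["mk"]
20. n11.lab = true  [terminal]
21. n12.cnt = "kw"  [terminal]
22. n13.lab = true  [terminal]
23. n10.val = "mkz"  [B.lim ++ "z"]
24. n8.off = 15  [A.lab + A.depth + 17]
25. n0.hot = true  [g.val > 11]
26. n0.lab = true  [C.pre > 19]

15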